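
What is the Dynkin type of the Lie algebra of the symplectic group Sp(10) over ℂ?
C5

This is sp(10), which has dimension 10(10+1)/2 = 55 and rank 10/2 = 5. In the classification of classical Lie algebras, the symplectic algebra sp(2n) has type C_n; here n = 5, so the Dynkin diagram is a chain of 5 nodes with a double edge at one end; the terminal node there is the unique long simple root (C_5). Hence the type is C_5.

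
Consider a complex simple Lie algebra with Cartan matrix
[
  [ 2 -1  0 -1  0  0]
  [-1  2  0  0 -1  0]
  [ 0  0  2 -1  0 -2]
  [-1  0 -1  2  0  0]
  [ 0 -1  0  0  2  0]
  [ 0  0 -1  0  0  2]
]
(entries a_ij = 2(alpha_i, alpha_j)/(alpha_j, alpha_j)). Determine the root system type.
type B_6

The matrix has rank 6 with 2's on the diagonal. Reading the off-diagonal entries as Dynkin edges (a single edge where a_ij = a_ji = -1; a double or triple edge where a_ij * a_ji = 2 or 3), the diagram is a chain of 6 nodes with a double edge at one end; the terminal node there is the unique short simple root (B_6). One simple-root ordering that puts it in standard form is (alpha_5, alpha_2, alpha_1, alpha_4, alpha_3, alpha_6). So the algebra is type B_6, i.e. so(13).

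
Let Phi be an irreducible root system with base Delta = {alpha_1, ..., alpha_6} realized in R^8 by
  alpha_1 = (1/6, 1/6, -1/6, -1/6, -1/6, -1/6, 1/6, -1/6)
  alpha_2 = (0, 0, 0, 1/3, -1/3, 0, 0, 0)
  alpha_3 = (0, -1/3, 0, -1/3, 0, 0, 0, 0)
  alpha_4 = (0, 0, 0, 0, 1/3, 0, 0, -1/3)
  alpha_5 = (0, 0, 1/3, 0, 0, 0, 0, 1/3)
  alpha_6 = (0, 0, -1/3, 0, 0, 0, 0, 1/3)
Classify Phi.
E_6

Compute the Cartan integers a_ij = 2(alpha_i, alpha_j)/(alpha_j, alpha_j); the resulting 6x6 Cartan matrix is
[[2, 0, 0, 0, -1, 0], [0, 2, -1, -1, 0, 0], [0, -1, 2, 0, 0, 0], [0, -1, 0, 2, -1, -1], [-1, 0, 0, -1, 2, 0], [0, 0, 0, -1, 0, 2]].
All simple roots have the same length, so the diagram is simply laced. The associated Dynkin diagram is a chain of 5 nodes with one extra node attached to the third node from one end (E_6), so the type is E_6.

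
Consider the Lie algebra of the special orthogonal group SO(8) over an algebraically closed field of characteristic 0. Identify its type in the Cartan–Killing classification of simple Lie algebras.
This is so(8) with 8 even, which has dimension 8(8-1)/2 = 28 and rank 8/2 = 4. In the classification of classical Lie algebras, the orthogonal algebra so(2n) in an even number of variables has type D_n; here n = 4, so the Dynkin diagram is a chain of 2 nodes with a fork of two nodes at one end (D_4). Hence the type is D_4.

D_4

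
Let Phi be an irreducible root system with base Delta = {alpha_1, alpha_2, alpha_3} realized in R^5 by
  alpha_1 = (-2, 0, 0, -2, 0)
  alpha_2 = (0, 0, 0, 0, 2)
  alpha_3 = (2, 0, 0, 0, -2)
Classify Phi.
Compute the Cartan integers a_ij = 2(alpha_i, alpha_j)/(alpha_j, alpha_j); the resulting 3x3 Cartan matrix is
[[2, 0, -1], [0, 2, -1], [-1, -2, 2]].
The roots have two lengths (squared-length ratio 2:1); the short ones are alpha_{2}. The associated Dynkin diagram is a chain of 3 nodes with a double edge at one end; the terminal node there is the unique short simple root (B_3), so the type is B_3 (the algebra so(7)).

type B_3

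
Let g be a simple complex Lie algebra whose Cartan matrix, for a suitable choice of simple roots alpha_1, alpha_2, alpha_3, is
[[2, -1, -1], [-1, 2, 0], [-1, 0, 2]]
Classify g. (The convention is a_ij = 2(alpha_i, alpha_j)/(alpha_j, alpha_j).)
The matrix has rank 3 with 2's on the diagonal. Reading the off-diagonal entries as Dynkin edges (a single edge where a_ij = a_ji = -1; a double or triple edge where a_ij * a_ji = 2 or 3), the diagram is a chain of 3 nodes with single edges (A_3). One simple-root ordering that puts it in standard form is (alpha_2, alpha_1, alpha_3). So the algebra is type A_3, i.e. sl(4).

type A_3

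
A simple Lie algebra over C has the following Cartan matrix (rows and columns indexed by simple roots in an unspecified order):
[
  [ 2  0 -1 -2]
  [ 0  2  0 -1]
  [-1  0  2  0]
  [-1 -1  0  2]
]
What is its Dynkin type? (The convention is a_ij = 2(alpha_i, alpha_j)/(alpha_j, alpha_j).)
F4

The matrix has rank 4 with 2's on the diagonal. Reading the off-diagonal entries as Dynkin edges (a single edge where a_ij = a_ji = -1; a double or triple edge where a_ij * a_ji = 2 or 3), the diagram is a chain of 4 nodes with a double edge between the middle two (F_4). One simple-root ordering that puts it in standard form is (alpha_3, alpha_1, alpha_4, alpha_2). So the algebra is type F_4.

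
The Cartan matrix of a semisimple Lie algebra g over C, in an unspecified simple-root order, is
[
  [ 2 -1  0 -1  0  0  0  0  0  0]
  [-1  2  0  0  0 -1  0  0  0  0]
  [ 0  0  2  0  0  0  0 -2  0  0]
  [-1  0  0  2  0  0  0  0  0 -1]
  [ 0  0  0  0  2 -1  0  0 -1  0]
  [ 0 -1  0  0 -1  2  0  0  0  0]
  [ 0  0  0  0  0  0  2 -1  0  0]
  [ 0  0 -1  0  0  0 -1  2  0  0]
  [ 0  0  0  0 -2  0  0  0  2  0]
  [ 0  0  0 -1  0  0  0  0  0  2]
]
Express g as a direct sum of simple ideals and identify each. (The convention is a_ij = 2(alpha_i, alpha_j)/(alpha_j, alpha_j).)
C3 + C7

The diagram associated to this matrix has two connected components: the simple roots {alpha_3, alpha_7, alpha_8} form a chain of 3 nodes with a double edge at one end; the terminal node there is the unique long simple root (C_3), and {alpha_1, alpha_2, alpha_4, alpha_5, alpha_6, alpha_9, alpha_10} form a chain of 7 nodes with a double edge at one end; the terminal node there is the unique long simple root (C_7). A semisimple Lie algebra decomposes uniquely as the direct sum of simple ideals, one per connected component of its Dynkin diagram, so g ≅ C_3 ⊕ C_7 (dimension 21 + 105 = 126).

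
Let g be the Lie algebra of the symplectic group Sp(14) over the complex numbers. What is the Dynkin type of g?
type C_7

This is sp(14), which has dimension 14(14+1)/2 = 105 and rank 14/2 = 7. In the classification of classical Lie algebras, the symplectic algebra sp(2n) has type C_n; here n = 7, so the Dynkin diagram is a chain of 7 nodes with a double edge at one end; the terminal node there is the unique long simple root (C_7). Hence the type is C_7.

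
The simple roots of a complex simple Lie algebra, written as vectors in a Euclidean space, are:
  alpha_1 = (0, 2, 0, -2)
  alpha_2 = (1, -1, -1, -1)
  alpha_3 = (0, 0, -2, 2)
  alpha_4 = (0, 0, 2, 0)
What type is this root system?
F_4

Compute the Cartan integers a_ij = 2(alpha_i, alpha_j)/(alpha_j, alpha_j); the resulting 4x4 Cartan matrix is
[[2, 0, -1, 0], [0, 2, 0, -1], [-1, 0, 2, -2], [0, -1, -1, 2]].
The roots have two lengths (squared-length ratio 2:1); the short ones are alpha_{2,4}. The associated Dynkin diagram is a chain of 4 nodes with a double edge between the middle two (F_4), so the type is F_4.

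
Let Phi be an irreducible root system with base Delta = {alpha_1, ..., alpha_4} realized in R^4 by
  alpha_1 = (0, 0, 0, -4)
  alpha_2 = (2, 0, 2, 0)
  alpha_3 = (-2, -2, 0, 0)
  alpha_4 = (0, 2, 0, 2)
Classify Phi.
C_4 (sp(8))

Compute the Cartan integers a_ij = 2(alpha_i, alpha_j)/(alpha_j, alpha_j); the resulting 4x4 Cartan matrix is
[[2, 0, 0, -2], [0, 2, -1, 0], [0, -1, 2, -1], [-1, 0, -1, 2]].
The roots have two lengths (squared-length ratio 2:1); the short ones are alpha_{2,3,4}. The associated Dynkin diagram is a chain of 4 nodes with a double edge at one end; the terminal node there is the unique long simple root (C_4), so the type is C_4 (the algebra sp(8)).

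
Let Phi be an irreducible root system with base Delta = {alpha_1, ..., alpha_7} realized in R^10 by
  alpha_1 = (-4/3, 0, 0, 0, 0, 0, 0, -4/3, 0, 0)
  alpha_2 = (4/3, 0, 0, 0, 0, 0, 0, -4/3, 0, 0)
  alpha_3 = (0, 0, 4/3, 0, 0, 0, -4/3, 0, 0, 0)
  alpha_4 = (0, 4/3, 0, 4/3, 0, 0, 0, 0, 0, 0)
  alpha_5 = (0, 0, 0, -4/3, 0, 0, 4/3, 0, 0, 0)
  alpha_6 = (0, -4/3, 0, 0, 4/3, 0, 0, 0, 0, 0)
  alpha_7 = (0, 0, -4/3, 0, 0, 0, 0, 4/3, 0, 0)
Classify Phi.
D_7 (so(14))

Compute the Cartan integers a_ij = 2(alpha_i, alpha_j)/(alpha_j, alpha_j); the resulting 7x7 Cartan matrix is
[[2, 0, 0, 0, 0, 0, -1], [0, 2, 0, 0, 0, 0, -1], [0, 0, 2, 0, -1, 0, -1], [0, 0, 0, 2, -1, -1, 0], [0, 0, -1, -1, 2, 0, 0], [0, 0, 0, -1, 0, 2, 0], [-1, -1, -1, 0, 0, 0, 2]].
All simple roots have the same length, so the diagram is simply laced. The associated Dynkin diagram is a chain of 5 nodes with a fork of two nodes at one end (D_7), so the type is D_7 (the algebra so(14)).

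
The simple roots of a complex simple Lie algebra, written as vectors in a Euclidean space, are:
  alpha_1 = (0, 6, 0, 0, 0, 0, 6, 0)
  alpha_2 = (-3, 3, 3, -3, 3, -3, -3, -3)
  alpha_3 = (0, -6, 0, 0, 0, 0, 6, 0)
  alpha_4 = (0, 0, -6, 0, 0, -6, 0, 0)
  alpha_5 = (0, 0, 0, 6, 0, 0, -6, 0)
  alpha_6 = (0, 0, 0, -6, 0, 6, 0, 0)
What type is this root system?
E_6

Compute the Cartan integers a_ij = 2(alpha_i, alpha_j)/(alpha_j, alpha_j); the resulting 6x6 Cartan matrix is
[[2, 0, 0, 0, -1, 0], [0, 2, -1, 0, 0, 0], [0, -1, 2, 0, -1, 0], [0, 0, 0, 2, 0, -1], [-1, 0, -1, 0, 2, -1], [0, 0, 0, -1, -1, 2]].
All simple roots have the same length, so the diagram is simply laced. The associated Dynkin diagram is a chain of 5 nodes with one extra node attached to the third node from one end (E_6), so the type is E_6.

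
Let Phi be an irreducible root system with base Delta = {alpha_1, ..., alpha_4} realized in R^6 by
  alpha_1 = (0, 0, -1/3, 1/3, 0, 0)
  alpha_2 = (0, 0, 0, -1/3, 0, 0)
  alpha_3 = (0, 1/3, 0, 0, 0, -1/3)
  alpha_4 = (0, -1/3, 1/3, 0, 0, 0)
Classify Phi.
Compute the Cartan integers a_ij = 2(alpha_i, alpha_j)/(alpha_j, alpha_j); the resulting 4x4 Cartan matrix is
[[2, -2, 0, -1], [-1, 2, 0, 0], [0, 0, 2, -1], [-1, 0, -1, 2]].
The roots have two lengths (squared-length ratio 2:1); the short ones are alpha_{2}. The associated Dynkin diagram is a chain of 4 nodes with a double edge at one end; the terminal node there is the unique short simple root (B_4), so the type is B_4 (the algebra so(9)).

B4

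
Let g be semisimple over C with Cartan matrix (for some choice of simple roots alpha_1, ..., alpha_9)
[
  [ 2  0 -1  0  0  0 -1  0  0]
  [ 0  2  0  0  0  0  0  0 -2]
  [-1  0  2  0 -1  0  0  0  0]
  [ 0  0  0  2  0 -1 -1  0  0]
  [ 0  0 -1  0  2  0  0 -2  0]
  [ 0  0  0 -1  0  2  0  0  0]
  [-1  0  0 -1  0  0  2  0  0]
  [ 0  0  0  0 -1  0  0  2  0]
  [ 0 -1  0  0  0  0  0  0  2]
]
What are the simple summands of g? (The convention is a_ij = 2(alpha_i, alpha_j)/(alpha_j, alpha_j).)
type B_2 + type B_7

The diagram associated to this matrix has two connected components: the simple roots {alpha_2, alpha_9} form a chain of 2 nodes with a double edge at one end; the terminal node there is the unique short simple root (B_2), and {alpha_1, alpha_3, alpha_4, alpha_5, alpha_6, alpha_7, alpha_8} form a chain of 7 nodes with a double edge at one end; the terminal node there is the unique short simple root (B_7). A semisimple Lie algebra decomposes uniquely as the direct sum of simple ideals, one per connected component of its Dynkin diagram, so g ≅ B_2 ⊕ B_7 (dimension 10 + 105 = 115).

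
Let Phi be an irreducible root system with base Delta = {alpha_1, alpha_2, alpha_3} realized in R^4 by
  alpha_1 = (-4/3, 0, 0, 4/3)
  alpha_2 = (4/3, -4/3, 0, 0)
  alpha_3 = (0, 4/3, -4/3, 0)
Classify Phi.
A_3

Compute the Cartan integers a_ij = 2(alpha_i, alpha_j)/(alpha_j, alpha_j); the resulting 3x3 Cartan matrix is
[[2, -1, 0], [-1, 2, -1], [0, -1, 2]].
All simple roots have the same length, so the diagram is simply laced. The associated Dynkin diagram is a chain of 3 nodes with single edges (A_3), so the type is A_3 (the algebra sl(4)).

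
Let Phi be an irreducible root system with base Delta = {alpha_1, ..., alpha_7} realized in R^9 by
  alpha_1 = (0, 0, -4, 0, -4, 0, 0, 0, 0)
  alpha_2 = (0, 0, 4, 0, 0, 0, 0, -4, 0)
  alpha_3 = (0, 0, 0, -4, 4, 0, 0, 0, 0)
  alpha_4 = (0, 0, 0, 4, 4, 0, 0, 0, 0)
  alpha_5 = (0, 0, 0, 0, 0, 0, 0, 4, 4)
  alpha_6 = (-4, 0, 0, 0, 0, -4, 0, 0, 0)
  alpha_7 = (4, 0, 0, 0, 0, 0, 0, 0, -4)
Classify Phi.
Compute the Cartan integers a_ij = 2(alpha_i, alpha_j)/(alpha_j, alpha_j); the resulting 7x7 Cartan matrix is
[[2, -1, -1, -1, 0, 0, 0], [-1, 2, 0, 0, -1, 0, 0], [-1, 0, 2, 0, 0, 0, 0], [-1, 0, 0, 2, 0, 0, 0], [0, -1, 0, 0, 2, 0, -1], [0, 0, 0, 0, 0, 2, -1], [0, 0, 0, 0, -1, -1, 2]].
All simple roots have the same length, so the diagram is simply laced. The associated Dynkin diagram is a chain of 5 nodes with a fork of two nodes at one end (D_7), so the type is D_7 (the algebra so(14)).

type D_7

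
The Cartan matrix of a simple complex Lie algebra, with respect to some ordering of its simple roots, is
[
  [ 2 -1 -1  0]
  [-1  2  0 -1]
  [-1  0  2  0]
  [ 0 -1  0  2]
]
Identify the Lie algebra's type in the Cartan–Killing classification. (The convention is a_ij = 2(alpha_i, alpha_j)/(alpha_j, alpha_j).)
A_4 (sl(5))

The matrix has rank 4 with 2's on the diagonal. Reading the off-diagonal entries as Dynkin edges (a single edge where a_ij = a_ji = -1; a double or triple edge where a_ij * a_ji = 2 or 3), the diagram is a chain of 4 nodes with single edges (A_4). One simple-root ordering that puts it in standard form is (alpha_4, alpha_2, alpha_1, alpha_3). So the algebra is type A_4, i.e. sl(5).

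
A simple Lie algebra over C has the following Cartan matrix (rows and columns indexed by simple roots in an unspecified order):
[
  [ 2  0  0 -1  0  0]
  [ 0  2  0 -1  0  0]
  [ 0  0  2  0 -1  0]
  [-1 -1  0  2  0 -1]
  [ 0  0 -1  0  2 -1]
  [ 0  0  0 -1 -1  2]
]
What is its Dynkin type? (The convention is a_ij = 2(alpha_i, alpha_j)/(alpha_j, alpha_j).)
D_6

The matrix has rank 6 with 2's on the diagonal. Reading the off-diagonal entries as Dynkin edges (a single edge where a_ij = a_ji = -1; a double or triple edge where a_ij * a_ji = 2 or 3), the diagram is a chain of 4 nodes with a fork of two nodes at one end (D_6). One simple-root ordering that puts it in standard form is (alpha_3, alpha_5, alpha_6, alpha_4, alpha_2, alpha_1). So the algebra is type D_6, i.e. so(12).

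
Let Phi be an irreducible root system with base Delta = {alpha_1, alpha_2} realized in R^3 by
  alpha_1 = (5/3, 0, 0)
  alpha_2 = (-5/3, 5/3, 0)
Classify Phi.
Compute the Cartan integers a_ij = 2(alpha_i, alpha_j)/(alpha_j, alpha_j); the resulting 2x2 Cartan matrix is
[[2, -1], [-2, 2]].
The roots have two lengths (squared-length ratio 2:1); the short ones are alpha_{1}. The associated Dynkin diagram is a chain of 2 nodes with a double edge at one end; the terminal node there is the unique short simple root (B_2), so the type is B_2 (the algebra so(5)).

type B_2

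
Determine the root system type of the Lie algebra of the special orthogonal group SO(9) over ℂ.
This is so(9) with 9 odd, which has dimension 9(9-1)/2 = 36 and rank (9-1)/2 = 4. In the classification of classical Lie algebras, the orthogonal algebra so(2n+1) in an odd number of variables has type B_n; here n = 4, so the Dynkin diagram is a chain of 4 nodes with a double edge at one end; the terminal node there is the unique short simple root (B_4). Hence the type is B_4.

type B_4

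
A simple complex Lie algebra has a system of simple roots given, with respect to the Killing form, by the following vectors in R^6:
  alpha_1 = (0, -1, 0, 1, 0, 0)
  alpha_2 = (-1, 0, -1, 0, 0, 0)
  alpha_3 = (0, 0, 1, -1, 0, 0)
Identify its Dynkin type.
Compute the Cartan integers a_ij = 2(alpha_i, alpha_j)/(alpha_j, alpha_j); the resulting 3x3 Cartan matrix is
[[2, 0, -1], [0, 2, -1], [-1, -1, 2]].
All simple roots have the same length, so the diagram is simply laced. The associated Dynkin diagram is a chain of 3 nodes with single edges (A_3), so the type is A_3 (the algebra sl(4)).

type A_3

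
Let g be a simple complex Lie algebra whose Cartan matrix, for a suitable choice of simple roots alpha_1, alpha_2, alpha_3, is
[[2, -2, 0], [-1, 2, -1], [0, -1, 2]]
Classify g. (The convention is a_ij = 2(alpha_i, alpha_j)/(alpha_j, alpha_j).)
The matrix has rank 3 with 2's on the diagonal. Reading the off-diagonal entries as Dynkin edges (a single edge where a_ij = a_ji = -1; a double or triple edge where a_ij * a_ji = 2 or 3), the diagram is a chain of 3 nodes with a double edge at one end; the terminal node there is the unique long simple root (C_3). One simple-root ordering that puts it in standard form is (alpha_3, alpha_2, alpha_1). So the algebra is type C_3, i.e. sp(6).

C_3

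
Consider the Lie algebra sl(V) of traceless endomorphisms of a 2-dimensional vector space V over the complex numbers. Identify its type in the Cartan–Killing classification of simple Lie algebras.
type A_1

This is sl(2), which has dimension 2^2 - 1 = 3 and rank 2 - 1 = 1 (a Cartan subalgebra is the diagonal traceless matrices). In the classification of classical Lie algebras, the special linear algebra sl(n+1) has type A_n; here n = 1, so the Dynkin diagram is a chain of 1 nodes with single edges (A_1). Hence the type is A_1.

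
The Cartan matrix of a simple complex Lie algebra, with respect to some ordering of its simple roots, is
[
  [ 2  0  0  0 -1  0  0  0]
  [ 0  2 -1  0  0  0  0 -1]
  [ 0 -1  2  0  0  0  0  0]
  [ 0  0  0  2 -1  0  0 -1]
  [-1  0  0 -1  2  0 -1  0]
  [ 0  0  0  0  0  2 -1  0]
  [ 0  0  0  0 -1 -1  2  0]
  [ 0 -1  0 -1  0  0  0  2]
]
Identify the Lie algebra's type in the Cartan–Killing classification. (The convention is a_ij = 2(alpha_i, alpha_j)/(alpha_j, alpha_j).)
The matrix has rank 8 with 2's on the diagonal. Reading the off-diagonal entries as Dynkin edges (a single edge where a_ij = a_ji = -1; a double or triple edge where a_ij * a_ji = 2 or 3), the diagram is a chain of 7 nodes with one extra node attached to the third node from one end (E_8). One simple-root ordering that puts it in standard form is (alpha_6, alpha_1, alpha_7, alpha_5, alpha_4, alpha_8, alpha_2, alpha_3). So the algebra is type E_8.

E_8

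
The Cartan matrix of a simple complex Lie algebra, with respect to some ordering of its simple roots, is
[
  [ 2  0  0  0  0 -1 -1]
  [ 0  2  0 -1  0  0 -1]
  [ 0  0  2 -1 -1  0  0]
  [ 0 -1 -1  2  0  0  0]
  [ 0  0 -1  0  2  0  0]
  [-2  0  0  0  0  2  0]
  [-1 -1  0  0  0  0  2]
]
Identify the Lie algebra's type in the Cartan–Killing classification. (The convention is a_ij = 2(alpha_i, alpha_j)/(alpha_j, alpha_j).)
The matrix has rank 7 with 2's on the diagonal. Reading the off-diagonal entries as Dynkin edges (a single edge where a_ij = a_ji = -1; a double or triple edge where a_ij * a_ji = 2 or 3), the diagram is a chain of 7 nodes with a double edge at one end; the terminal node there is the unique long simple root (C_7). One simple-root ordering that puts it in standard form is (alpha_5, alpha_3, alpha_4, alpha_2, alpha_7, alpha_1, alpha_6). So the algebra is type C_7, i.e. sp(14).

type C_7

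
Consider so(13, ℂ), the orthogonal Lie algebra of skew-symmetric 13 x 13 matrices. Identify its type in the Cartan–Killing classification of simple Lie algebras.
This is so(13) with 13 odd, which has dimension 13(13-1)/2 = 78 and rank (13-1)/2 = 6. In the classification of classical Lie algebras, the orthogonal algebra so(2n+1) in an odd number of variables has type B_n; here n = 6, so the Dynkin diagram is a chain of 6 nodes with a double edge at one end; the terminal node there is the unique short simple root (B_6). Hence the type is B_6.

B6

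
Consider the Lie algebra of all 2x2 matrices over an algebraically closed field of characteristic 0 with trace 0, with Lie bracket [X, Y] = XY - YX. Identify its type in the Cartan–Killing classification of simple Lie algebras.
This is sl(2), which has dimension 2^2 - 1 = 3 and rank 2 - 1 = 1 (a Cartan subalgebra is the diagonal traceless matrices). In the classification of classical Lie algebras, the special linear algebra sl(n+1) has type A_n; here n = 1, so the Dynkin diagram is a chain of 1 nodes with single edges (A_1). Hence the type is A_1.

A1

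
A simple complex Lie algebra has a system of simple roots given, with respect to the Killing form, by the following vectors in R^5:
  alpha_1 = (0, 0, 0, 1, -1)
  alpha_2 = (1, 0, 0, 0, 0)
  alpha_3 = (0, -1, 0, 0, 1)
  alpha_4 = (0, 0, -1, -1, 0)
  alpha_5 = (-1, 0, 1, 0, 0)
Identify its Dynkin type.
Compute the Cartan integers a_ij = 2(alpha_i, alpha_j)/(alpha_j, alpha_j); the resulting 5x5 Cartan matrix is
[[2, 0, -1, -1, 0], [0, 2, 0, 0, -1], [-1, 0, 2, 0, 0], [-1, 0, 0, 2, -1], [0, -2, 0, -1, 2]].
The roots have two lengths (squared-length ratio 2:1); the short ones are alpha_{2}. The associated Dynkin diagram is a chain of 5 nodes with a double edge at one end; the terminal node there is the unique short simple root (B_5), so the type is B_5 (the algebra so(11)).

type B_5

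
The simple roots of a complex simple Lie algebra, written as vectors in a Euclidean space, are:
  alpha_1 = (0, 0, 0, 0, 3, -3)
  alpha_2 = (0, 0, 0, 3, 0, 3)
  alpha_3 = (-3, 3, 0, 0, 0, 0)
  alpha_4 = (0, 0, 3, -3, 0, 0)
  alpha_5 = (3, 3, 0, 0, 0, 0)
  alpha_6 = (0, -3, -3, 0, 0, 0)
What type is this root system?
D_6 (so(12))

Compute the Cartan integers a_ij = 2(alpha_i, alpha_j)/(alpha_j, alpha_j); the resulting 6x6 Cartan matrix is
[[2, -1, 0, 0, 0, 0], [-1, 2, 0, -1, 0, 0], [0, 0, 2, 0, 0, -1], [0, -1, 0, 2, 0, -1], [0, 0, 0, 0, 2, -1], [0, 0, -1, -1, -1, 2]].
All simple roots have the same length, so the diagram is simply laced. The associated Dynkin diagram is a chain of 4 nodes with a fork of two nodes at one end (D_6), so the type is D_6 (the algebra so(12)).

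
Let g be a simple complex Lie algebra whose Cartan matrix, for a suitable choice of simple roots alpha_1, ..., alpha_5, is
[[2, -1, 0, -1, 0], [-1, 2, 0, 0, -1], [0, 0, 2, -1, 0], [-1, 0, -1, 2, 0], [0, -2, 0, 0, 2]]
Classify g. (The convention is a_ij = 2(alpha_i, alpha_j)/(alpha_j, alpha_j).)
C_5

The matrix has rank 5 with 2's on the diagonal. Reading the off-diagonal entries as Dynkin edges (a single edge where a_ij = a_ji = -1; a double or triple edge where a_ij * a_ji = 2 or 3), the diagram is a chain of 5 nodes with a double edge at one end; the terminal node there is the unique long simple root (C_5). One simple-root ordering that puts it in standard form is (alpha_3, alpha_4, alpha_1, alpha_2, alpha_5). So the algebra is type C_5, i.e. sp(10).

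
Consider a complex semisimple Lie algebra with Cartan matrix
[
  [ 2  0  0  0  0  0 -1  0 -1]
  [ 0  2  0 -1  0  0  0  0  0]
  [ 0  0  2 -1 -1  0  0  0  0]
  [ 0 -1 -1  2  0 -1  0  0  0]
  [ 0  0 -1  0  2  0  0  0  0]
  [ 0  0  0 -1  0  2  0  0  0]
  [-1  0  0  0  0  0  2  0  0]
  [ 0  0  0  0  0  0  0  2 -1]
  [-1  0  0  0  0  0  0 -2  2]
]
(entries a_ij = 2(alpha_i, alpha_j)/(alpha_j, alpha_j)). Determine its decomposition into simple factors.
The diagram associated to this matrix has two connected components: the simple roots {alpha_1, alpha_7, alpha_8, alpha_9} form a chain of 4 nodes with a double edge at one end; the terminal node there is the unique short simple root (B_4), and {alpha_2, alpha_3, alpha_4, alpha_5, alpha_6} form a chain of 3 nodes with a fork of two nodes at one end (D_5). A semisimple Lie algebra decomposes uniquely as the direct sum of simple ideals, one per connected component of its Dynkin diagram, so g ≅ B_4 ⊕ D_5 (dimension 36 + 45 = 81).

B4 ⊕ D5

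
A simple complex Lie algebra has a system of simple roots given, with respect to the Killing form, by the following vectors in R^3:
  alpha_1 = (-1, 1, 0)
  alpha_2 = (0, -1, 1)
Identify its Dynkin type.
Compute the Cartan integers a_ij = 2(alpha_i, alpha_j)/(alpha_j, alpha_j); the resulting 2x2 Cartan matrix is
[[2, -1], [-1, 2]].
All simple roots have the same length, so the diagram is simply laced. The associated Dynkin diagram is a chain of 2 nodes with single edges (A_2), so the type is A_2 (the algebra sl(3)).

A_2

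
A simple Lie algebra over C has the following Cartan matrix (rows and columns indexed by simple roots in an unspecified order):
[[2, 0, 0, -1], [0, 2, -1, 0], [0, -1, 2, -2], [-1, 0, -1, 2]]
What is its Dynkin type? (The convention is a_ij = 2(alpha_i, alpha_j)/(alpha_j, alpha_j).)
F4

The matrix has rank 4 with 2's on the diagonal. Reading the off-diagonal entries as Dynkin edges (a single edge where a_ij = a_ji = -1; a double or triple edge where a_ij * a_ji = 2 or 3), the diagram is a chain of 4 nodes with a double edge between the middle two (F_4). One simple-root ordering that puts it in standard form is (alpha_2, alpha_3, alpha_4, alpha_1). So the algebra is type F_4.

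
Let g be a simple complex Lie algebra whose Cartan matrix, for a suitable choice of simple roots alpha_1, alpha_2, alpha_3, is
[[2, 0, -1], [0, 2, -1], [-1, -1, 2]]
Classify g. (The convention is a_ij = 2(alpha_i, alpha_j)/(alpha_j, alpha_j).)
A_3 (sl(4))

The matrix has rank 3 with 2's on the diagonal. Reading the off-diagonal entries as Dynkin edges (a single edge where a_ij = a_ji = -1; a double or triple edge where a_ij * a_ji = 2 or 3), the diagram is a chain of 3 nodes with single edges (A_3). One simple-root ordering that puts it in standard form is (alpha_2, alpha_3, alpha_1). So the algebra is type A_3, i.e. sl(4).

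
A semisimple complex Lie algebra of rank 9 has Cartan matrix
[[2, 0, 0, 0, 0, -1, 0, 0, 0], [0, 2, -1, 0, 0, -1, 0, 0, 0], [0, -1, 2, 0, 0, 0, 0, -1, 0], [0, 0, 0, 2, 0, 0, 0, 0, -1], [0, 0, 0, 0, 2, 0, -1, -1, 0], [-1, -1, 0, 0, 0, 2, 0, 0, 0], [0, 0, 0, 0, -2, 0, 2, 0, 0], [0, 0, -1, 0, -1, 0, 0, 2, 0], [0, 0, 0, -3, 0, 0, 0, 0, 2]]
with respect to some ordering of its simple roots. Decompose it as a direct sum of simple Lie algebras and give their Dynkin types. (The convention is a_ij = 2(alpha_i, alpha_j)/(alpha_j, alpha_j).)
The diagram associated to this matrix has two connected components: the simple roots {alpha_1, alpha_2, alpha_3, alpha_5, alpha_6, alpha_7, alpha_8} form a chain of 7 nodes with a double edge at one end; the terminal node there is the unique long simple root (C_7), and {alpha_4, alpha_9} form two nodes joined by a triple edge (G_2). A semisimple Lie algebra decomposes uniquely as the direct sum of simple ideals, one per connected component of its Dynkin diagram, so g ≅ C_7 ⊕ G_2 (dimension 105 + 14 = 119).

C_7 (sp(14)) ⊕ G_2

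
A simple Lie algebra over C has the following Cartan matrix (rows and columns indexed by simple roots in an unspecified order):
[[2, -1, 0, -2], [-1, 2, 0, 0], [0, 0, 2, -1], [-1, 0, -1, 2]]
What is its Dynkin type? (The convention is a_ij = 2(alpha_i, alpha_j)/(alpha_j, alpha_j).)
The matrix has rank 4 with 2's on the diagonal. Reading the off-diagonal entries as Dynkin edges (a single edge where a_ij = a_ji = -1; a double or triple edge where a_ij * a_ji = 2 or 3), the diagram is a chain of 4 nodes with a double edge between the middle two (F_4). One simple-root ordering that puts it in standard form is (alpha_2, alpha_1, alpha_4, alpha_3). So the algebra is type F_4.

type F_4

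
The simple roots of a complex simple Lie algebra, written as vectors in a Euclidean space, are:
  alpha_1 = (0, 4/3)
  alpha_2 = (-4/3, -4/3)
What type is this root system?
type B_2

Compute the Cartan integers a_ij = 2(alpha_i, alpha_j)/(alpha_j, alpha_j); the resulting 2x2 Cartan matrix is
[[2, -1], [-2, 2]].
The roots have two lengths (squared-length ratio 2:1); the short ones are alpha_{1}. The associated Dynkin diagram is a chain of 2 nodes with a double edge at one end; the terminal node there is the unique short simple root (B_2), so the type is B_2 (the algebra so(5)).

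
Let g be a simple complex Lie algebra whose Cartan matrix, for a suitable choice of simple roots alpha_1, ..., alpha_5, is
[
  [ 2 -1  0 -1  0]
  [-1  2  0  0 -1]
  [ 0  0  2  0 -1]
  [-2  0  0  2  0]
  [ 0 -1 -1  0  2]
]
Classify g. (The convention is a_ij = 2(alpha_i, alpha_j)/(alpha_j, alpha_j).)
C_5

The matrix has rank 5 with 2's on the diagonal. Reading the off-diagonal entries as Dynkin edges (a single edge where a_ij = a_ji = -1; a double or triple edge where a_ij * a_ji = 2 or 3), the diagram is a chain of 5 nodes with a double edge at one end; the terminal node there is the unique long simple root (C_5). One simple-root ordering that puts it in standard form is (alpha_3, alpha_5, alpha_2, alpha_1, alpha_4). So the algebra is type C_5, i.e. sp(10).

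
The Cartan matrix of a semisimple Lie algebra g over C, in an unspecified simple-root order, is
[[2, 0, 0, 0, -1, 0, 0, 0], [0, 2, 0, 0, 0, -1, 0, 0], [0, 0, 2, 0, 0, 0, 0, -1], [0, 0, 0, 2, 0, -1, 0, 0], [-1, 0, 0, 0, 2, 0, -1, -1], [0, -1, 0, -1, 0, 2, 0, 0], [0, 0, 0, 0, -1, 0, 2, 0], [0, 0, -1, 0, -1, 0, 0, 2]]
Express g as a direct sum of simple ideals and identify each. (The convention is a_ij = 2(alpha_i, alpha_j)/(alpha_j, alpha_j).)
The diagram associated to this matrix has two connected components: the simple roots {alpha_2, alpha_4, alpha_6} form a chain of 3 nodes with single edges (A_3), and {alpha_1, alpha_3, alpha_5, alpha_7, alpha_8} form a chain of 3 nodes with a fork of two nodes at one end (D_5). A semisimple Lie algebra decomposes uniquely as the direct sum of simple ideals, one per connected component of its Dynkin diagram, so g ≅ A_3 ⊕ D_5 (dimension 15 + 45 = 60).

A_3 (sl(4)) + D_5 (so(10))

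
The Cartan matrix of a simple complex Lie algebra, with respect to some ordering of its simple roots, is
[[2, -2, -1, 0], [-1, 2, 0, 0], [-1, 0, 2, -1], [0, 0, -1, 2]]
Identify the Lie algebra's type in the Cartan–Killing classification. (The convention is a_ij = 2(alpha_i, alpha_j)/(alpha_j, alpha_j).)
The matrix has rank 4 with 2's on the diagonal. Reading the off-diagonal entries as Dynkin edges (a single edge where a_ij = a_ji = -1; a double or triple edge where a_ij * a_ji = 2 or 3), the diagram is a chain of 4 nodes with a double edge at one end; the terminal node there is the unique short simple root (B_4). One simple-root ordering that puts it in standard form is (alpha_4, alpha_3, alpha_1, alpha_2). So the algebra is type B_4, i.e. so(9).

B4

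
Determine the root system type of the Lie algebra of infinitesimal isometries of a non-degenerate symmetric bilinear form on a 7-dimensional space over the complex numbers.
This is so(7) with 7 odd, which has dimension 7(7-1)/2 = 21 and rank (7-1)/2 = 3. In the classification of classical Lie algebras, the orthogonal algebra so(2n+1) in an odd number of variables has type B_n; here n = 3, so the Dynkin diagram is a chain of 3 nodes with a double edge at one end; the terminal node there is the unique short simple root (B_3). Hence the type is B_3.

type B_3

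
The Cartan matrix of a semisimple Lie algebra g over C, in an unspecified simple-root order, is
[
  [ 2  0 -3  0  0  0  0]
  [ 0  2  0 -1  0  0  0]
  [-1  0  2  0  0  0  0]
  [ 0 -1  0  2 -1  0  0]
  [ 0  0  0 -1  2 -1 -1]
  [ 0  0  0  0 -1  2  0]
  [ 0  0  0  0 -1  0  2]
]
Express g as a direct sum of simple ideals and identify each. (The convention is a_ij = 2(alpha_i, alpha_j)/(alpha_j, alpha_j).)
D_5 (so(10)) + G_2

The diagram associated to this matrix has two connected components: the simple roots {alpha_2, alpha_4, alpha_5, alpha_6, alpha_7} form a chain of 3 nodes with a fork of two nodes at one end (D_5), and {alpha_1, alpha_3} form two nodes joined by a triple edge (G_2). A semisimple Lie algebra decomposes uniquely as the direct sum of simple ideals, one per connected component of its Dynkin diagram, so g ≅ D_5 ⊕ G_2 (dimension 45 + 14 = 59).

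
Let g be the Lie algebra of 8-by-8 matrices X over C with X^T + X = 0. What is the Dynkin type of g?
type D_4

This is so(8) with 8 even, which has dimension 8(8-1)/2 = 28 and rank 8/2 = 4. In the classification of classical Lie algebras, the orthogonal algebra so(2n) in an even number of variables has type D_n; here n = 4, so the Dynkin diagram is a chain of 2 nodes with a fork of two nodes at one end (D_4). Hence the type is D_4.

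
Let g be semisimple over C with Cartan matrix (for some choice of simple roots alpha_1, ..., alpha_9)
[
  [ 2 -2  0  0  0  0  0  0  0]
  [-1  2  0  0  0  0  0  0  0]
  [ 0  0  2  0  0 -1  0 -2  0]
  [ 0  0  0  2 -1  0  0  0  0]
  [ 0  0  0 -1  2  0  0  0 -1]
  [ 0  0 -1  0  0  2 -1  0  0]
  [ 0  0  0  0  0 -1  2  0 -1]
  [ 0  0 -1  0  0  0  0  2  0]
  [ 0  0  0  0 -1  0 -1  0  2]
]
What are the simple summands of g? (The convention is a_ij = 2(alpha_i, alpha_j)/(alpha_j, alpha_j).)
The diagram associated to this matrix has two connected components: the simple roots {alpha_1, alpha_2} form a chain of 2 nodes with a double edge at one end; the terminal node there is the unique short simple root (B_2), and {alpha_3, alpha_4, alpha_5, alpha_6, alpha_7, alpha_8, alpha_9} form a chain of 7 nodes with a double edge at one end; the terminal node there is the unique short simple root (B_7). A semisimple Lie algebra decomposes uniquely as the direct sum of simple ideals, one per connected component of its Dynkin diagram, so g ≅ B_2 ⊕ B_7 (dimension 10 + 105 = 115).

B_2 ⊕ B_7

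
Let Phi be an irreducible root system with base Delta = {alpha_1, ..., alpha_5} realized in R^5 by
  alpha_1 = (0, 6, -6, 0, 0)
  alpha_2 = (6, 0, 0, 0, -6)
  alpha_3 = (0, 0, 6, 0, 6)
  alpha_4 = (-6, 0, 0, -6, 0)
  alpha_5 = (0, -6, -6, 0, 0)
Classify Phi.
D_5

Compute the Cartan integers a_ij = 2(alpha_i, alpha_j)/(alpha_j, alpha_j); the resulting 5x5 Cartan matrix is
[[2, 0, -1, 0, 0], [0, 2, -1, -1, 0], [-1, -1, 2, 0, -1], [0, -1, 0, 2, 0], [0, 0, -1, 0, 2]].
All simple roots have the same length, so the diagram is simply laced. The associated Dynkin diagram is a chain of 3 nodes with a fork of two nodes at one end (D_5), so the type is D_5 (the algebra so(10)).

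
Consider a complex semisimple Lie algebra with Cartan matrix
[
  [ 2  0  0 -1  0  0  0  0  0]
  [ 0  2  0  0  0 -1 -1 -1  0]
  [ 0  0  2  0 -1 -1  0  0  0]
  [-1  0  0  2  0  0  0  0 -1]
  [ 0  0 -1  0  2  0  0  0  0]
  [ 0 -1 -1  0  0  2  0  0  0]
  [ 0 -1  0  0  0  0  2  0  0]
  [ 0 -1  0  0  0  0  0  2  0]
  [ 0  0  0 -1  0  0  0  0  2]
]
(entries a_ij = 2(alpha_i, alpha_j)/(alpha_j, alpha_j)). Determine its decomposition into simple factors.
The diagram associated to this matrix has two connected components: the simple roots {alpha_1, alpha_4, alpha_9} form a chain of 3 nodes with single edges (A_3), and {alpha_2, alpha_3, alpha_5, alpha_6, alpha_7, alpha_8} form a chain of 4 nodes with a fork of two nodes at one end (D_6). A semisimple Lie algebra decomposes uniquely as the direct sum of simple ideals, one per connected component of its Dynkin diagram, so g ≅ A_3 ⊕ D_6 (dimension 15 + 66 = 81).

type A_3 ⊕ type D_6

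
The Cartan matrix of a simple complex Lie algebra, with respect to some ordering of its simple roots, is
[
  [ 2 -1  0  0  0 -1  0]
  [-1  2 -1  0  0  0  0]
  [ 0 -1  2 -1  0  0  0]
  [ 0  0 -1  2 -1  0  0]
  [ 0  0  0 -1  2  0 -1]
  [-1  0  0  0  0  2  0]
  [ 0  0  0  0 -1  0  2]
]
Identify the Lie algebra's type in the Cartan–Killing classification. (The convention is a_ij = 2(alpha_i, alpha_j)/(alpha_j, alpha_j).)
type A_7

The matrix has rank 7 with 2's on the diagonal. Reading the off-diagonal entries as Dynkin edges (a single edge where a_ij = a_ji = -1; a double or triple edge where a_ij * a_ji = 2 or 3), the diagram is a chain of 7 nodes with single edges (A_7). One simple-root ordering that puts it in standard form is (alpha_6, alpha_1, alpha_2, alpha_3, alpha_4, alpha_5, alpha_7). So the algebra is type A_7, i.e. sl(8).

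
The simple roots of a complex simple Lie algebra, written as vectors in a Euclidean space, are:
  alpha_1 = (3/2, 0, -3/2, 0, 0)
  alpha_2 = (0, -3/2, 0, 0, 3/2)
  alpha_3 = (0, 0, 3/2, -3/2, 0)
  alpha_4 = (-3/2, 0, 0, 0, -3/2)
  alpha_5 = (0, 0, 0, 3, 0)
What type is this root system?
C_5 (sp(10))

Compute the Cartan integers a_ij = 2(alpha_i, alpha_j)/(alpha_j, alpha_j); the resulting 5x5 Cartan matrix is
[[2, 0, -1, -1, 0], [0, 2, 0, -1, 0], [-1, 0, 2, 0, -1], [-1, -1, 0, 2, 0], [0, 0, -2, 0, 2]].
The roots have two lengths (squared-length ratio 2:1); the short ones are alpha_{1,2,3,4}. The associated Dynkin diagram is a chain of 5 nodes with a double edge at one end; the terminal node there is the unique long simple root (C_5), so the type is C_5 (the algebra sp(10)).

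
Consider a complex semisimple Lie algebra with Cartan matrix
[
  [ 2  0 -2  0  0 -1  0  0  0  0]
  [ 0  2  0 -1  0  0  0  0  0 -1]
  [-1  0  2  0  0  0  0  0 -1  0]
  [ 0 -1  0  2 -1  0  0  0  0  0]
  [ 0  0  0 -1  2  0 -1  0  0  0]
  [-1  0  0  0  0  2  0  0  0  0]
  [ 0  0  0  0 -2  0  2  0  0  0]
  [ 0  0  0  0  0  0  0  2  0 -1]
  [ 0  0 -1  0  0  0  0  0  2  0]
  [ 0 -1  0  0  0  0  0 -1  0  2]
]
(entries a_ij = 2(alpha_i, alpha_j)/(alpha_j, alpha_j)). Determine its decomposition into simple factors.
The diagram associated to this matrix has two connected components: the simple roots {alpha_2, alpha_4, alpha_5, alpha_7, alpha_8, alpha_10} form a chain of 6 nodes with a double edge at one end; the terminal node there is the unique long simple root (C_6), and {alpha_1, alpha_3, alpha_6, alpha_9} form a chain of 4 nodes with a double edge between the middle two (F_4). A semisimple Lie algebra decomposes uniquely as the direct sum of simple ideals, one per connected component of its Dynkin diagram, so g ≅ C_6 ⊕ F_4 (dimension 78 + 52 = 130).

type C_6 + type F_4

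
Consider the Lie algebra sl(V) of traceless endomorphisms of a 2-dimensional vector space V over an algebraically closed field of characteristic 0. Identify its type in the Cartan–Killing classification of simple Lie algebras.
This is sl(2), which has dimension 2^2 - 1 = 3 and rank 2 - 1 = 1 (a Cartan subalgebra is the diagonal traceless matrices). In the classification of classical Lie algebras, the special linear algebra sl(n+1) has type A_n; here n = 1, so the Dynkin diagram is a chain of 1 nodes with single edges (A_1). Hence the type is A_1.

A_1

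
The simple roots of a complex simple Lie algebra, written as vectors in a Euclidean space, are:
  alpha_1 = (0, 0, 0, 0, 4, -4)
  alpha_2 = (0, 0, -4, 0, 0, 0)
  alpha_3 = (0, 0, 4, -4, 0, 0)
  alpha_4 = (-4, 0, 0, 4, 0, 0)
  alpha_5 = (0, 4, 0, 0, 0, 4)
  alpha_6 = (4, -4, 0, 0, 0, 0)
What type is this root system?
Compute the Cartan integers a_ij = 2(alpha_i, alpha_j)/(alpha_j, alpha_j); the resulting 6x6 Cartan matrix is
[[2, 0, 0, 0, -1, 0], [0, 2, -1, 0, 0, 0], [0, -2, 2, -1, 0, 0], [0, 0, -1, 2, 0, -1], [-1, 0, 0, 0, 2, -1], [0, 0, 0, -1, -1, 2]].
The roots have two lengths (squared-length ratio 2:1); the short ones are alpha_{2}. The associated Dynkin diagram is a chain of 6 nodes with a double edge at one end; the terminal node there is the unique short simple root (B_6), so the type is B_6 (the algebra so(13)).

B_6 (so(13))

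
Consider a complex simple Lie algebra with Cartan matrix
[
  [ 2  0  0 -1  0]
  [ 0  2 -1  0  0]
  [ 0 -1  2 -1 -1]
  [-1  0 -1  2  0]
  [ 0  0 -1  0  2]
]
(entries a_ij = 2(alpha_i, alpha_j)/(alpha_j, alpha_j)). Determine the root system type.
D_5 (so(10))

The matrix has rank 5 with 2's on the diagonal. Reading the off-diagonal entries as Dynkin edges (a single edge where a_ij = a_ji = -1; a double or triple edge where a_ij * a_ji = 2 or 3), the diagram is a chain of 3 nodes with a fork of two nodes at one end (D_5). One simple-root ordering that puts it in standard form is (alpha_1, alpha_4, alpha_3, alpha_2, alpha_5). So the algebra is type D_5, i.e. so(10).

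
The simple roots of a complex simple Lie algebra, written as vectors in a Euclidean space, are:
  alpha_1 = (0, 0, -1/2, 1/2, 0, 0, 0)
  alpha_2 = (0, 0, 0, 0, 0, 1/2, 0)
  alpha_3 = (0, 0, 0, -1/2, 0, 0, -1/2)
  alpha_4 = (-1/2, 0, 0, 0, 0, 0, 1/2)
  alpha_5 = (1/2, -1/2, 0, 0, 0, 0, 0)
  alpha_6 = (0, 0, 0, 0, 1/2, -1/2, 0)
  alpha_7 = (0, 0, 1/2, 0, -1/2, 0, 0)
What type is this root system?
Compute the Cartan integers a_ij = 2(alpha_i, alpha_j)/(alpha_j, alpha_j); the resulting 7x7 Cartan matrix is
[[2, 0, -1, 0, 0, 0, -1], [0, 2, 0, 0, 0, -1, 0], [-1, 0, 2, -1, 0, 0, 0], [0, 0, -1, 2, -1, 0, 0], [0, 0, 0, -1, 2, 0, 0], [0, -2, 0, 0, 0, 2, -1], [-1, 0, 0, 0, 0, -1, 2]].
The roots have two lengths (squared-length ratio 2:1); the short ones are alpha_{2}. The associated Dynkin diagram is a chain of 7 nodes with a double edge at one end; the terminal node there is the unique short simple root (B_7), so the type is B_7 (the algebra so(15)).

type B_7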